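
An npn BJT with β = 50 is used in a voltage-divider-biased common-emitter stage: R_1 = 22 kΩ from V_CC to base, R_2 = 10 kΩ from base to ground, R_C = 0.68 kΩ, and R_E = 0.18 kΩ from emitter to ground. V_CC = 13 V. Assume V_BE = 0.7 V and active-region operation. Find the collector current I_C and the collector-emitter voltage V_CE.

Thevenize the base divider: V_Th = V_CC·R_2/(R_1+R_2) = 13×10/32 = 4.06 V, R_Th = R_1‖R_2 = 6.88 kΩ.
Base-emitter loop: V_Th = I_B·R_Th + V_BE + (β+1)I_B·R_E, so I_B = (4.06 − 0.7) / (6.88 + 51×0.18) = 0.209 mA.
I_C = β·I_B = 50×0.209 = 10.5 mA, and I_E = (β+1)I_B = 10.7 mA.
V_CE = V_CC − I_C·R_C − I_E·R_E = 13 − 10.5×0.68 − 10.7×0.18 = 3.96 V.
V_CE = 3.96 V > 0.2 V confirms active-region operation.

I_C ≈ 10 mA, V_CE ≈ 4 V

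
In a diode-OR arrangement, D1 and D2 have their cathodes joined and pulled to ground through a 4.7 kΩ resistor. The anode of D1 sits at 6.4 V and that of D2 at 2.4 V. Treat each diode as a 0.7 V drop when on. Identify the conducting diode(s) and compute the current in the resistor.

Assume both conduct. Then node N would need to be at both 6.4−0.7 = 5.7 V and 2.4−0.7 = 1.7 V, which is impossible.
Assume only D1 conducts: V_N = 6.4 − 0.7 = 5.7 V, so I_R = 5.7/4.7 = 1.21 mA.
Check D2: its anode-to-cathode voltage is 2.4 − 5.7 = -3.3 V < 0.7 V, so it is off. The assumption is consistent.

Only D1 conducts; I_R ≈ 1.2 mA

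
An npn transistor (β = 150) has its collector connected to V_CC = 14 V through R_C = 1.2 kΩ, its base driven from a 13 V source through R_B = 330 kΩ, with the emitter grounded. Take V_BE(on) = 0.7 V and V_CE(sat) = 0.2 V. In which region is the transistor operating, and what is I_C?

active; I_C ≈ 5.6 mA

Assume active. Base-emitter loop: I_B = (V_BB − V_BE)/R_B = (13 − 0.7)/330 = 0.0373 mA.
I_C = β·I_B = 150×0.0373 = 5.59 mA.
V_CE = V_CC − I_C·R_C = 14 − 5.59×1.2 = 7.29 V > V_CE(sat), so the active-region assumption holds.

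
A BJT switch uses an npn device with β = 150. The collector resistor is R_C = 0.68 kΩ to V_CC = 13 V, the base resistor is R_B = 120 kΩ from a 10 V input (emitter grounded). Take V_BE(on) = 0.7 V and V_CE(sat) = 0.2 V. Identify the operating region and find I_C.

Assume active. Base-emitter loop: I_B = (V_BB − V_BE)/R_B = (10 − 0.7)/120 = 0.0775 mA.
I_C = β·I_B = 150×0.0775 = 11.6 mA.
V_CE = V_CC − I_C·R_C = 13 − 11.6×0.68 = 5.09 V > V_CE(sat), so the active-region assumption holds.

active; I_C ≈ 12 mA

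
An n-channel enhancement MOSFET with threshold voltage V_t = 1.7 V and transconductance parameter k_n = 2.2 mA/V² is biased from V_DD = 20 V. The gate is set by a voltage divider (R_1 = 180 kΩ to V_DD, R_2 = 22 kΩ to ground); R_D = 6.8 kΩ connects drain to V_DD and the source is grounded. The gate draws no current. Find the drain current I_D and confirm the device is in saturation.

V_G = V_DD·R_2/(R_1+R_2) = 20×22/202 = 2.18 V. With the source grounded, V_GS = V_G = 2.18 V.
Assume saturation: I_D = (k_n/2)(V_GS − V_t)² = (2.2/2)×(2.18 − 1.7)² = 1.1×0.478² = 0.252 mA.
V_DS = V_DD − I_D·R_D = 20 − 0.252×6.8 = 18.3 V.
Saturation requires V_DS ≥ V_GS − V_t = 0.478 V; 18.3 ≥ 0.478 ✓.

I_D ≈ 0.25 mA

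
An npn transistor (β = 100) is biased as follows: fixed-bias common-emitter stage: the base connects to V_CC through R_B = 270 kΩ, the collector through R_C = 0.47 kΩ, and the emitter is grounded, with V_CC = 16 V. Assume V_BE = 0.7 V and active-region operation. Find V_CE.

V_CE ≈ 13 V

Base loop: V_CC = I_B·R_B + V_BE, so I_B = (16 − 0.7)/270 kΩ = 0.0567 mA.
In the active region I_C = β·I_B = 100 × 0.0567 = 5.67 mA.
Collector loop: V_CE = V_CC − I_C·R_C = 16 − 5.67×0.47 = 13.3 V.
Since V_CE = 13.3 V > V_CE(sat) ≈ 0.2 V, the transistor is in the active region as assumed.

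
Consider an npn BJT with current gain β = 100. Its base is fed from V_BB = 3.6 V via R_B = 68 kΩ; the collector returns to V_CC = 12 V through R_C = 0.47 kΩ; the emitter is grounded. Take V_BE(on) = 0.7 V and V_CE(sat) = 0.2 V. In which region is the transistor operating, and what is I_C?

active; I_C ≈ 4.3 mA

Assume active. Base-emitter loop: I_B = (V_BB − V_BE)/R_B = (3.6 − 0.7)/68 = 0.0426 mA.
I_C = β·I_B = 100×0.0426 = 4.26 mA.
V_CE = V_CC − I_C·R_C = 12 − 4.26×0.47 = 10 V > V_CE(sat), so the active-region assumption holds.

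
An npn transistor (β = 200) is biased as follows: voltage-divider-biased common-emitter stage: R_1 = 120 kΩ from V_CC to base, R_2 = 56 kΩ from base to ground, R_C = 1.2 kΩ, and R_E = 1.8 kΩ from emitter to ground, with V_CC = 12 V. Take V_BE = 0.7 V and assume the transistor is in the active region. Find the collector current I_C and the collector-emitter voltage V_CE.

I_C ≈ 1.6 mA, V_CE ≈ 7.3 V

Thevenize the base divider: V_Th = V_CC·R_2/(R_1+R_2) = 12×56/176 = 3.82 V, R_Th = R_1‖R_2 = 38.2 kΩ.
Base-emitter loop: V_Th = I_B·R_Th + V_BE + (β+1)I_B·R_E, so I_B = (3.82 − 0.7) / (38.2 + 201×1.8) = 0.0078 mA.
I_C = β·I_B = 200×0.0078 = 1.56 mA, and I_E = (β+1)I_B = 1.57 mA.
V_CE = V_CC − I_C·R_C − I_E·R_E = 12 − 1.56×1.2 − 1.57×1.8 = 7.31 V.
V_CE = 7.31 V > 0.2 V confirms active-region operation.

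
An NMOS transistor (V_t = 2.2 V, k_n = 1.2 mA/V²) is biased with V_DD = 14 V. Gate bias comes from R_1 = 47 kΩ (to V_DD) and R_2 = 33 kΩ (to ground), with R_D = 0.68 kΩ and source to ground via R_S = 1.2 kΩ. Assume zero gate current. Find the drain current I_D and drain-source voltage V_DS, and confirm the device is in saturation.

V_G = V_DD·R_2/(R_1+R_2) = 14×33/80 = 5.78 V.
Assume saturation: I_D = (k_n/2)(V_GS − V_t)² with V_GS = V_G − I_D·R_S = 5.78 − 1.2·I_D.
Substituting gives 0.864·I_D² − 6.15·I_D + 7.67 = 0, with roots I_D = 1.61 or 5.5 mA.
The root I_D = 5.5 mA gives V_GS = -0.828 V ≤ V_t, so take I_D = 1.61 mA.
Then V_GS = 3.84 V and V_DS = V_DD − I_D(R_D+R_S) = 14 − 1.61×1.88 = 11 V.
Saturation requires V_DS ≥ V_GS − V_t = 1.64 V; 11 ≥ 1.64 ✓.

I_D ≈ 1.6 mA, V_DS ≈ 11 V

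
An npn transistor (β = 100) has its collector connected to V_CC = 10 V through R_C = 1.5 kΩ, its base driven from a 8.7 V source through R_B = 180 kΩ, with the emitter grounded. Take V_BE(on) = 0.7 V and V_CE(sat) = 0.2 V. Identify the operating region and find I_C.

Assume active. Base-emitter loop: I_B = (V_BB − V_BE)/R_B = (8.7 − 0.7)/180 = 0.0444 mA.
I_C = β·I_B = 100×0.0444 = 4.44 mA.
V_CE = V_CC − I_C·R_C = 10 − 4.44×1.5 = 3.33 V > V_CE(sat), so the active-region assumption holds.

active; I_C ≈ 4.4 mA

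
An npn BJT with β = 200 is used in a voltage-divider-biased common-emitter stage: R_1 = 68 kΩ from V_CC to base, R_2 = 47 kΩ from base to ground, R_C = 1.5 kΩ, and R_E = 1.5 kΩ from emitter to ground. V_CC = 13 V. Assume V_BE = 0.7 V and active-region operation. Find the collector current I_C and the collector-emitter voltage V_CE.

I_C ≈ 2.8 mA, V_CE ≈ 4.6 V

Thevenize the base divider: V_Th = V_CC·R_2/(R_1+R_2) = 13×47/115 = 5.31 V, R_Th = R_1‖R_2 = 27.8 kΩ.
Base-emitter loop: V_Th = I_B·R_Th + V_BE + (β+1)I_B·R_E, so I_B = (5.31 − 0.7) / (27.8 + 201×1.5) = 0.014 mA.
I_C = β·I_B = 200×0.014 = 2.8 mA, and I_E = (β+1)I_B = 2.82 mA.
V_CE = V_CC − I_C·R_C − I_E·R_E = 13 − 2.8×1.5 − 2.82×1.5 = 4.57 V.
V_CE = 4.57 V > 0.2 V confirms active-region operation.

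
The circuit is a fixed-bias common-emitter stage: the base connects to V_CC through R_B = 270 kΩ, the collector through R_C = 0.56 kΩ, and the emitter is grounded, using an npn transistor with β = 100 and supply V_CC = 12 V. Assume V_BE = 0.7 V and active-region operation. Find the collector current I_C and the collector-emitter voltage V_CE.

Base loop: V_CC = I_B·R_B + V_BE, so I_B = (12 − 0.7)/270 kΩ = 0.0419 mA.
In the active region I_C = β·I_B = 100 × 0.0419 = 4.19 mA.
Collector loop: V_CE = V_CC − I_C·R_C = 12 − 4.19×0.56 = 9.66 V.
Since V_CE = 9.66 V > V_CE(sat) ≈ 0.2 V, the transistor is in the active region as assumed.

I_C ≈ 4.2 mA, V_CE ≈ 9.7 V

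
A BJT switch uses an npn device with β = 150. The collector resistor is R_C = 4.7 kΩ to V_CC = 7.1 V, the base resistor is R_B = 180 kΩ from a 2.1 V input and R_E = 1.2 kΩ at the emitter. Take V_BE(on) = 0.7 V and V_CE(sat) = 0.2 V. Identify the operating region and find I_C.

Assume active. Base-emitter loop: I_B = (V_BB − V_BE)/(R_B + (β+1)R_E) = (2.1 − 0.7)/(180 + 151×1.2) = 0.00388 mA.
I_C = β·I_B = 150×0.00388 = 0.581 mA.
V_CE = V_CC − I_C·R_C − I_E·R_E = 7.1 − 0.581×4.7 − 0.585×1.2 = 3.67 V > V_CE(sat), so the active-region assumption holds.

active; I_C ≈ 0.58 mA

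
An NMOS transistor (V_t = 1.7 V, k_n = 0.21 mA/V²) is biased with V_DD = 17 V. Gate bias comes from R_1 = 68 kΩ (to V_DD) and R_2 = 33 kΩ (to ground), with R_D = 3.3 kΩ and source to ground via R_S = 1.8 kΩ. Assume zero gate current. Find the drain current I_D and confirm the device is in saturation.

I_D ≈ 0.7 mA

V_G = V_DD·R_2/(R_1+R_2) = 17×33/101 = 5.55 V.
Assume saturation: I_D = (k_n/2)(V_GS − V_t)² with V_GS = V_G − I_D·R_S = 5.55 − 1.8·I_D.
Substituting gives 0.34·I_D² − 2.46·I_D + 1.56 = 0, with roots I_D = 0.703 or 6.52 mA.
The root I_D = 6.52 mA gives V_GS = -6.18 V ≤ V_t, so take I_D = 0.703 mA.
Then V_GS = 4.29 V and V_DS = V_DD − I_D(R_D+R_S) = 17 − 0.703×5.1 = 13.4 V.
Saturation requires V_DS ≥ V_GS − V_t = 2.59 V; 13.4 ≥ 2.59 ✓.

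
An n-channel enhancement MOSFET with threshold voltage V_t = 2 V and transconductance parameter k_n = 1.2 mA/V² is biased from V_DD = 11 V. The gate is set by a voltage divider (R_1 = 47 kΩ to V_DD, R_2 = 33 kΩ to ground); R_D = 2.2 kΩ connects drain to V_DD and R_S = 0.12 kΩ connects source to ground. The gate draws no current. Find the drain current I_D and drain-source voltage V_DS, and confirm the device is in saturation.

V_G = V_DD·R_2/(R_1+R_2) = 11×33/80 = 4.54 V.
Assume saturation: I_D = (k_n/2)(V_GS − V_t)² with V_GS = V_G − I_D·R_S = 4.54 − 0.12·I_D.
Substituting gives 0.00864·I_D² − 1.37·I_D + 3.86 = 0, with roots I_D = 2.88 or 155 mA.
The root I_D = 155 mA gives V_GS = -14.1 V ≤ V_t, so take I_D = 2.88 mA.
Then V_GS = 4.19 V and V_DS = V_DD − I_D(R_D+R_S) = 11 − 2.88×2.32 = 4.31 V.
Saturation requires V_DS ≥ V_GS − V_t = 2.19 V; 4.31 ≥ 2.19 ✓.

I_D ≈ 2.9 mA, V_DS ≈ 4.3 V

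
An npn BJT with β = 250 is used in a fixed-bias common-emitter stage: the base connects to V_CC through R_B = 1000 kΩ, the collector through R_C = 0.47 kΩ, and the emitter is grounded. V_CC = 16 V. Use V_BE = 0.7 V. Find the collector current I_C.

Base loop: V_CC = I_B·R_B + V_BE, so I_B = (16 − 0.7)/1000 kΩ = 0.0153 mA.
In the active region I_C = β·I_B = 250 × 0.0153 = 3.83 mA.
Collector loop: V_CE = V_CC − I_C·R_C = 16 − 3.83×0.47 = 14.2 V.
Since V_CE = 14.2 V > V_CE(sat) ≈ 0.2 V, the transistor is in the active region as assumed.

I_C ≈ 3.8 mA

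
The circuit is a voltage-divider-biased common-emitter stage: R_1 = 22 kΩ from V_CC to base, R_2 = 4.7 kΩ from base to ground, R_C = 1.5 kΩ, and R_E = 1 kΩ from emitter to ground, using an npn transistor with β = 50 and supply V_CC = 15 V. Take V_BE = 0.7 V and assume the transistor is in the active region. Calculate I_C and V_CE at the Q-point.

I_C ≈ 1.8 mA, V_CE ≈ 11 V

Thevenize the base divider: V_Th = V_CC·R_2/(R_1+R_2) = 15×4.7/26.7 = 2.64 V, R_Th = R_1‖R_2 = 3.87 kΩ.
Base-emitter loop: V_Th = I_B·R_Th + V_BE + (β+1)I_B·R_E, so I_B = (2.64 − 0.7) / (3.87 + 51×1) = 0.0354 mA.
I_C = β·I_B = 50×0.0354 = 1.77 mA, and I_E = (β+1)I_B = 1.8 mA.
V_CE = V_CC − I_C·R_C − I_E·R_E = 15 − 1.77×1.5 − 1.8×1 = 10.5 V.
V_CE = 10.5 V > 0.2 V confirms active-region operation.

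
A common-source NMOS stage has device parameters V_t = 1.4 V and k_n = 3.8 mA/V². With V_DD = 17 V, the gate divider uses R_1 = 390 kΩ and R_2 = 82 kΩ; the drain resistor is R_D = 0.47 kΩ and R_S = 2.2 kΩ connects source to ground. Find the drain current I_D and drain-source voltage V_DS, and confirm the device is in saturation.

I_D ≈ 0.48 mA, V_DS ≈ 16 V

V_G = V_DD·R_2/(R_1+R_2) = 17×82/472 = 2.95 V.
Assume saturation: I_D = (k_n/2)(V_GS − V_t)² with V_GS = V_G − I_D·R_S = 2.95 − 2.2·I_D.
Substituting gives 9.2·I_D² − 14·I_D + 4.58 = 0, with roots I_D = 0.478 or 1.04 mA.
The root I_D = 1.04 mA gives V_GS = 0.659 V ≤ V_t, so take I_D = 0.478 mA.
Then V_GS = 1.9 V and V_DS = V_DD − I_D(R_D+R_S) = 17 − 0.478×2.67 = 15.7 V.
Saturation requires V_DS ≥ V_GS − V_t = 0.502 V; 15.7 ≥ 0.502 ✓.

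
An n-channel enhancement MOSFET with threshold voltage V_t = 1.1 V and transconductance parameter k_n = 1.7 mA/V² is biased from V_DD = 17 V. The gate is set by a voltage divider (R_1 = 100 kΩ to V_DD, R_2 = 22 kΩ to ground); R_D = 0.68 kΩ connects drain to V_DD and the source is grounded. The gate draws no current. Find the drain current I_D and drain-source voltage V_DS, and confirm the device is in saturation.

V_G = V_DD·R_2/(R_1+R_2) = 17×22/122 = 3.07 V. With the source grounded, V_GS = V_G = 3.07 V.
Assume saturation: I_D = (k_n/2)(V_GS − V_t)² = (1.7/2)×(3.07 − 1.1)² = 0.85×1.97² = 3.28 mA.
V_DS = V_DD − I_D·R_D = 17 − 3.28×0.68 = 14.8 V.
Saturation requires V_DS ≥ V_GS − V_t = 1.97 V; 14.8 ≥ 1.97 ✓.

I_D ≈ 3.3 mA, V_DS ≈ 15 V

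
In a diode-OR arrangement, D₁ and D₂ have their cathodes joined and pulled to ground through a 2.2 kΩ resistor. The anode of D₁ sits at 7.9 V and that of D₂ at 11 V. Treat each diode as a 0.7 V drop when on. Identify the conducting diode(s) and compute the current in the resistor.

Only D₂ conducts; I_R ≈ 4.7 mA

Assume both conduct. Then node N would need to be at both 7.9−0.7 = 7.2 V and 11−0.7 = 10.3 V, which is impossible.
Assume only D₂ conducts: V_N = 11 − 0.7 = 10.3 V, so I_R = 10.3/2.2 = 4.68 mA.
Check D₁: its anode-to-cathode voltage is 7.9 − 10.3 = -2.4 V < 0.7 V, so it is off. The assumption is consistent.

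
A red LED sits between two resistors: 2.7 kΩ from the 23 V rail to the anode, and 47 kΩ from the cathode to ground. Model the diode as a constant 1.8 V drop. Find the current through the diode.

I ≈ 0.43 mA

The two resistors are in series with the diode, so KVL gives 23 = I·2.7 + 1.8 + I·47.
I = (23 − 1.8) / (2.7 + 47) kΩ = 21.2 / 49.7 = 0.427 mA.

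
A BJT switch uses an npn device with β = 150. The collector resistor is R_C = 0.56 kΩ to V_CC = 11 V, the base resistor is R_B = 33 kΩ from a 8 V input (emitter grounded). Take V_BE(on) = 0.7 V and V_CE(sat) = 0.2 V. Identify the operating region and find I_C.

Assume active: I_B = (8 − 0.7)/33 = 0.221 mA, giving I_C = β·I_B = 33.2 mA.
But then V_CE = 11 − 33.2×0.56 = -7.58 V < V_CE(sat) = 0.2 V — impossible in the active region.
So the transistor is saturated. With V_CE = 0.2 V, I_C = (V_CC − 0.2)/R_C = 10.8/0.56 = 19.3 mA.
Check: β·I_B = 33.2 mA > I_C = 19.3 mA, confirming saturation.

saturation; I_C ≈ 19 mA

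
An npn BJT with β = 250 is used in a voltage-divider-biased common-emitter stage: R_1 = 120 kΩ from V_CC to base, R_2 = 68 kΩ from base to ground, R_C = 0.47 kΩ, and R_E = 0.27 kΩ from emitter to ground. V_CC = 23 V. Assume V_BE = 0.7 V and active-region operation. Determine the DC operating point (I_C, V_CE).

Thevenize the base divider: V_Th = V_CC·R_2/(R_1+R_2) = 23×68/188 = 8.32 V, R_Th = R_1‖R_2 = 43.4 kΩ.
Base-emitter loop: V_Th = I_B·R_Th + V_BE + (β+1)I_B·R_E, so I_B = (8.32 − 0.7) / (43.4 + 251×0.27) = 0.0685 mA.
I_C = β·I_B = 250×0.0685 = 17.1 mA, and I_E = (β+1)I_B = 17.2 mA.
V_CE = V_CC − I_C·R_C − I_E·R_E = 23 − 17.1×0.47 − 17.2×0.27 = 10.3 V.
V_CE = 10.3 V > 0.2 V confirms active-region operation.

I_C ≈ 17 mA, V_CE ≈ 10 V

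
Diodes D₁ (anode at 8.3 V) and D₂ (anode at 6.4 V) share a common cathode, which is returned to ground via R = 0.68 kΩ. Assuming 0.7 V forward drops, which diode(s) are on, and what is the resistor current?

Assume both conduct. Then node N would need to be at both 8.3−0.7 = 7.6 V and 6.4−0.7 = 5.7 V, which is impossible.
Assume only D₁ conducts: V_N = 8.3 − 0.7 = 7.6 V, so I_R = 7.6/0.68 = 11.2 mA.
Check D₂: its anode-to-cathode voltage is 6.4 − 7.6 = -1.2 V < 0.7 V, so it is off. The assumption is consistent.

Only D₁ conducts; I_R ≈ 11 mA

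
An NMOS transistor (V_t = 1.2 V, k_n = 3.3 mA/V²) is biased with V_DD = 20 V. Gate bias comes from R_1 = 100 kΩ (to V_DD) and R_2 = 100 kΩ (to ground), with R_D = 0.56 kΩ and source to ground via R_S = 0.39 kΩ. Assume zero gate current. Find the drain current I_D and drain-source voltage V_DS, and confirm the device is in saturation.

I_D ≈ 15 mA, V_DS ≈ 5.9 V

V_G = V_DD·R_2/(R_1+R_2) = 20×100/200 = 10 V.
Assume saturation: I_D = (k_n/2)(V_GS − V_t)² with V_GS = V_G − I_D·R_S = 10 − 0.39·I_D.
Substituting gives 0.251·I_D² − 12.3·I_D + 128 = 0, with roots I_D = 14.9 or 34.2 mA.
The root I_D = 34.2 mA gives V_GS = -3.36 V ≤ V_t, so take I_D = 14.9 mA.
Then V_GS = 4.2 V and V_DS = V_DD − I_D(R_D+R_S) = 20 − 14.9×0.95 = 5.88 V.
Saturation requires V_DS ≥ V_GS − V_t = 3 V; 5.88 ≥ 3 ✓.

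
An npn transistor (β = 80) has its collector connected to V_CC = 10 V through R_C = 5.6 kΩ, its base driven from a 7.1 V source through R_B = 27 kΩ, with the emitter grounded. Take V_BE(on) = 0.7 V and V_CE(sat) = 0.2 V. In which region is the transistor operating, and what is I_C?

saturation; I_C ≈ 1.8 mA

Assume active: I_B = (7.1 − 0.7)/27 = 0.237 mA, giving I_C = β·I_B = 19 mA.
But then V_CE = 10 − 19×5.6 = -96.2 V < V_CE(sat) = 0.2 V — impossible in the active region.
So the transistor is saturated. With V_CE = 0.2 V, I_C = (V_CC − 0.2)/R_C = 9.8/5.6 = 1.75 mA.
Check: β·I_B = 19 mA > I_C = 1.75 mA, confirming saturation.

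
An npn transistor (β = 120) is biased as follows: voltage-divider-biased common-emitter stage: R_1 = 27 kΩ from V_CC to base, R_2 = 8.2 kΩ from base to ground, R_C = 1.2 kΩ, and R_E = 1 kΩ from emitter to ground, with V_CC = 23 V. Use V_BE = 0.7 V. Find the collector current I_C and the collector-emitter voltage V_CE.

Thevenize the base divider: V_Th = V_CC·R_2/(R_1+R_2) = 23×8.2/35.2 = 5.36 V, R_Th = R_1‖R_2 = 6.29 kΩ.
Base-emitter loop: V_Th = I_B·R_Th + V_BE + (β+1)I_B·R_E, so I_B = (5.36 − 0.7) / (6.29 + 121×1) = 0.0366 mA.
I_C = β·I_B = 120×0.0366 = 4.39 mA, and I_E = (β+1)I_B = 4.43 mA.
V_CE = V_CC − I_C·R_C − I_E·R_E = 23 − 4.39×1.2 − 4.43×1 = 13.3 V.
V_CE = 13.3 V > 0.2 V confirms active-region operation.

I_C ≈ 4.4 mA, V_CE ≈ 13 V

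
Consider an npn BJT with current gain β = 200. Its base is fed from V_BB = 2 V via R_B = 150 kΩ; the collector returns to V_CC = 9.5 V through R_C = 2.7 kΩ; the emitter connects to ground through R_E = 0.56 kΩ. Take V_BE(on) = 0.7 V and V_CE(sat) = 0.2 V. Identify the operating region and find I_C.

Assume active. Base-emitter loop: I_B = (V_BB − V_BE)/(R_B + (β+1)R_E) = (2 − 0.7)/(150 + 201×0.56) = 0.00495 mA.
I_C = β·I_B = 200×0.00495 = 0.99 mA.
V_CE = V_CC − I_C·R_C − I_E·R_E = 9.5 − 0.99×2.7 − 0.995×0.56 = 6.27 V > V_CE(sat), so the active-region assumption holds.

active; I_C ≈ 0.99 mA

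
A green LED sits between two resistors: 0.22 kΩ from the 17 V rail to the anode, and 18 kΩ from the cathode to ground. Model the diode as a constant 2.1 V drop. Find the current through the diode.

The two resistors are in series with the diode, so KVL gives 17 = I·0.22 + 2.1 + I·18.
I = (17 − 2.1) / (0.22 + 18) kΩ = 14.9 / 18.2 = 0.818 mA.

I ≈ 0.82 mA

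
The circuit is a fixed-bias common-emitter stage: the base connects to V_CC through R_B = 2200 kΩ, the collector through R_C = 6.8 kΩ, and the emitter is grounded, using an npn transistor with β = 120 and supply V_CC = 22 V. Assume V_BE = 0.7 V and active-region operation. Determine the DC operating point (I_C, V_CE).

I_C ≈ 1.2 mA, V_CE ≈ 14 V

Base loop: V_CC = I_B·R_B + V_BE, so I_B = (22 − 0.7)/2200 kΩ = 0.00968 mA.
In the active region I_C = β·I_B = 120 × 0.00968 = 1.16 mA.
Collector loop: V_CE = V_CC − I_C·R_C = 22 − 1.16×6.8 = 14.1 V.
Since V_CE = 14.1 V > V_CE(sat) ≈ 0.2 V, the transistor is in the active region as assumed.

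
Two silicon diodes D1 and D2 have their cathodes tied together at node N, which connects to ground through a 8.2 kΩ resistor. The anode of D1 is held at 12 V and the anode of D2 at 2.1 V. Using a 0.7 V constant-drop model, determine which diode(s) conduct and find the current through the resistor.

Only D1 conducts; I_R ≈ 1.4 mA

Assume both conduct. Then node N would need to be at both 12−0.7 = 11.3 V and 2.1−0.7 = 1.4 V, which is impossible.
Assume only D1 conducts: V_N = 12 − 0.7 = 11.3 V, so I_R = 11.3/8.2 = 1.38 mA.
Check D2: its anode-to-cathode voltage is 2.1 − 11.3 = -9.2 V < 0.7 V, so it is off. The assumption is consistent.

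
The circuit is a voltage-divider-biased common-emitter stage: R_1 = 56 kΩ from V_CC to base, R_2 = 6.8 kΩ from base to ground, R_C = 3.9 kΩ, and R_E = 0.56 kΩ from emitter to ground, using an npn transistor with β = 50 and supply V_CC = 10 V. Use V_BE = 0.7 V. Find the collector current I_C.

Thevenize the base divider: V_Th = V_CC·R_2/(R_1+R_2) = 10×6.8/62.8 = 1.08 V, R_Th = R_1‖R_2 = 6.06 kΩ.
Base-emitter loop: V_Th = I_B·R_Th + V_BE + (β+1)I_B·R_E, so I_B = (1.08 − 0.7) / (6.06 + 51×0.56) = 0.0111 mA.
I_C = β·I_B = 50×0.0111 = 0.553 mA, and I_E = (β+1)I_B = 0.564 mA.
V_CE = V_CC − I_C·R_C − I_E·R_E = 10 − 0.553×3.9 − 0.564×0.56 = 7.53 V.
V_CE = 7.53 V > 0.2 V confirms active-region operation.

I_C ≈ 0.55 mA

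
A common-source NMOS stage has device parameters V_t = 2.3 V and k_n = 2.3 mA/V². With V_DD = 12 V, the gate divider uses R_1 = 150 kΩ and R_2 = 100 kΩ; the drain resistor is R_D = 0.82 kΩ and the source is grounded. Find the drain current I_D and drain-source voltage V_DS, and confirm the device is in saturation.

I_D ≈ 7.2 mA, V_DS ≈ 6.1 V

V_G = V_DD·R_2/(R_1+R_2) = 12×100/250 = 4.8 V. With the source grounded, V_GS = V_G = 4.8 V.
Assume saturation: I_D = (k_n/2)(V_GS − V_t)² = (2.3/2)×(4.8 − 2.3)² = 1.15×2.5² = 7.19 mA.
V_DS = V_DD − I_D·R_D = 12 − 7.19×0.82 = 6.11 V.
Saturation requires V_DS ≥ V_GS − V_t = 2.5 V; 6.11 ≥ 2.5 ✓.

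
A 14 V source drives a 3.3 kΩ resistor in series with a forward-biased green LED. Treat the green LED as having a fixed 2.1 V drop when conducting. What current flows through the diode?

I ≈ 3.6 mA

KVL around the loop: 14 = V_D + I·R = 2.1 + I × 3.3 kΩ.
So I = (14 − 2.1) / 3.3 kΩ = 11.9 / 3.3 = 3.61 mA.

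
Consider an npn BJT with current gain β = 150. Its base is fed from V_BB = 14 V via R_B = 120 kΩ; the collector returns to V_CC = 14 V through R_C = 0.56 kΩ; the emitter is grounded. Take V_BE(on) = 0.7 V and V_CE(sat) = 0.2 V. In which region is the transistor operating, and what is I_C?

Assume active. Base-emitter loop: I_B = (V_BB − V_BE)/R_B = (14 − 0.7)/120 = 0.111 mA.
I_C = β·I_B = 150×0.111 = 16.6 mA.
V_CE = V_CC − I_C·R_C = 14 − 16.6×0.56 = 4.69 V > V_CE(sat), so the active-region assumption holds.

active; I_C ≈ 17 mA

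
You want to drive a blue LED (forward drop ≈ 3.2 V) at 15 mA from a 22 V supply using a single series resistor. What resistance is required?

The resistor drops V_S − V_D = 22 − 3.2 = 18.8 V at 15 mA.
R = 18.8 V / 15 mA = 1.25 kΩ.

R ≈ 1.3 kΩ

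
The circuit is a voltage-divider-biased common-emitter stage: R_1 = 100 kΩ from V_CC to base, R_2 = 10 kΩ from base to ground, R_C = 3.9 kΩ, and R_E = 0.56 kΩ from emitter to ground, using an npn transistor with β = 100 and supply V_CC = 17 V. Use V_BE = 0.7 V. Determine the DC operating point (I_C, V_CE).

I_C ≈ 1.3 mA, V_CE ≈ 11 V

Thevenize the base divider: V_Th = V_CC·R_2/(R_1+R_2) = 17×10/110 = 1.55 V, R_Th = R_1‖R_2 = 9.09 kΩ.
Base-emitter loop: V_Th = I_B·R_Th + V_BE + (β+1)I_B·R_E, so I_B = (1.55 − 0.7) / (9.09 + 101×0.56) = 0.0129 mA.
I_C = β·I_B = 100×0.0129 = 1.29 mA, and I_E = (β+1)I_B = 1.3 mA.
V_CE = V_CC − I_C·R_C − I_E·R_E = 17 − 1.29×3.9 − 1.3×0.56 = 11.2 V.
V_CE = 11.2 V > 0.2 V confirms active-region operation.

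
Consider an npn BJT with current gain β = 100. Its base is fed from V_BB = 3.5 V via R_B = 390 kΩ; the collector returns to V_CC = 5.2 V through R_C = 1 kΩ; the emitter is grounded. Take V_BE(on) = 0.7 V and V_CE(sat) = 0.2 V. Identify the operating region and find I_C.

active; I_C ≈ 0.72 mA

Assume active. Base-emitter loop: I_B = (V_BB − V_BE)/R_B = (3.5 − 0.7)/390 = 0.00718 mA.
I_C = β·I_B = 100×0.00718 = 0.718 mA.
V_CE = V_CC − I_C·R_C = 5.2 − 0.718×1 = 4.48 V > V_CE(sat), so the active-region assumption holds.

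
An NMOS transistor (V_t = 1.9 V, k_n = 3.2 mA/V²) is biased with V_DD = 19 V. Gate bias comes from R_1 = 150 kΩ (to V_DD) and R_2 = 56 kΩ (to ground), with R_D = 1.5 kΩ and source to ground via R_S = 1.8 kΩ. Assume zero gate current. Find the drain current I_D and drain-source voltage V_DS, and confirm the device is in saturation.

V_G = V_DD·R_2/(R_1+R_2) = 19×56/206 = 5.17 V.
Assume saturation: I_D = (k_n/2)(V_GS − V_t)² with V_GS = V_G − I_D·R_S = 5.17 − 1.8·I_D.
Substituting gives 5.18·I_D² − 19.8·I_D + 17.1 = 0, with roots I_D = 1.31 or 2.51 mA.
The root I_D = 2.51 mA gives V_GS = 0.648 V ≤ V_t, so take I_D = 1.31 mA.
Then V_GS = 2.81 V and V_DS = V_DD − I_D(R_D+R_S) = 19 − 1.31×3.3 = 14.7 V.
Saturation requires V_DS ≥ V_GS − V_t = 0.905 V; 14.7 ≥ 0.905 ✓.

I_D ≈ 1.3 mA, V_DS ≈ 15 V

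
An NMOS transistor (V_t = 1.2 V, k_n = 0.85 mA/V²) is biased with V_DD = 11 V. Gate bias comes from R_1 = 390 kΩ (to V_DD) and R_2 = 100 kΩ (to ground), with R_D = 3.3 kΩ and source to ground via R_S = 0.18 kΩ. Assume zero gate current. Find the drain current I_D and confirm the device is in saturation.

I_D ≈ 0.4 mA

V_G = V_DD·R_2/(R_1+R_2) = 11×100/490 = 2.24 V.
Assume saturation: I_D = (k_n/2)(V_GS − V_t)² with V_GS = V_G − I_D·R_S = 2.24 − 0.18·I_D.
Substituting gives 0.0138·I_D² − 1.16·I_D + 0.464 = 0, with roots I_D = 0.402 or 83.8 mA.
The root I_D = 83.8 mA gives V_GS = -12.8 V ≤ V_t, so take I_D = 0.402 mA.
Then V_GS = 2.17 V and V_DS = V_DD − I_D(R_D+R_S) = 11 − 0.402×3.48 = 9.6 V.
Saturation requires V_DS ≥ V_GS − V_t = 0.973 V; 9.6 ≥ 0.973 ✓.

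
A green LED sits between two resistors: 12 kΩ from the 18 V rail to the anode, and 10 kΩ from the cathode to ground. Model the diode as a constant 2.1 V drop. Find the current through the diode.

The two resistors are in series with the diode, so KVL gives 18 = I·12 + 2.1 + I·10.
I = (18 − 2.1) / (12 + 10) kΩ = 15.9 / 22 = 0.723 mA.

I ≈ 0.72 mA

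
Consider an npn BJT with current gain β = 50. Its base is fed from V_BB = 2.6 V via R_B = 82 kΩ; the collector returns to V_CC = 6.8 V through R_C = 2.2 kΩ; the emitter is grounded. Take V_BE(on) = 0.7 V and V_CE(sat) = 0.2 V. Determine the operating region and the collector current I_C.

Assume active. Base-emitter loop: I_B = (V_BB − V_BE)/R_B = (2.6 − 0.7)/82 = 0.0232 mA.
I_C = β·I_B = 50×0.0232 = 1.16 mA.
V_CE = V_CC − I_C·R_C = 6.8 − 1.16×2.2 = 4.25 V > V_CE(sat), so the active-region assumption holds.

active; I_C ≈ 1.2 mA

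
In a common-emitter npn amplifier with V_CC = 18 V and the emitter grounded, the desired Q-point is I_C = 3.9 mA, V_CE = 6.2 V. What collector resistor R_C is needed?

Collector loop: V_CC = I_C·R_C + V_CE.
R_C = (V_CC − V_CE)/I_C = (18 − 6.2)/3.9 = 3.03 kΩ.

R_C ≈ 3 kΩ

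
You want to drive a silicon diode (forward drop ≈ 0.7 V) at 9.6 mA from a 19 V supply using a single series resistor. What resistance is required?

The resistor drops V_S − V_D = 19 − 0.7 = 18.3 V at 9.6 mA.
R = 18.3 V / 9.6 mA = 1.91 kΩ.

R ≈ 1.9 kΩ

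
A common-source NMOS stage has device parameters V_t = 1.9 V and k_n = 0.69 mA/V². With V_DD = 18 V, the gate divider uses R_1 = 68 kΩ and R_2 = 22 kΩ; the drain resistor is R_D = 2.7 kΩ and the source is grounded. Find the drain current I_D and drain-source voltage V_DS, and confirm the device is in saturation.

I_D ≈ 2.2 mA, V_DS ≈ 12 V

V_G = V_DD·R_2/(R_1+R_2) = 18×22/90 = 4.4 V. With the source grounded, V_GS = V_G = 4.4 V.
Assume saturation: I_D = (k_n/2)(V_GS − V_t)² = (0.69/2)×(4.4 − 1.9)² = 0.345×2.5² = 2.16 mA.
V_DS = V_DD − I_D·R_D = 18 − 2.16×2.7 = 12.2 V.
Saturation requires V_DS ≥ V_GS − V_t = 2.5 V; 12.2 ≥ 2.5 ✓.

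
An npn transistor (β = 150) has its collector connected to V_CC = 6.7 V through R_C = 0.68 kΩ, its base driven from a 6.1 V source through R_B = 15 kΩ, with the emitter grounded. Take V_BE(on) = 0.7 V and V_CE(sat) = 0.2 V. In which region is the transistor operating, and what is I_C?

Assume active: I_B = (6.1 − 0.7)/15 = 0.36 mA, giving I_C = β·I_B = 54 mA.
But then V_CE = 6.7 − 54×0.68 = -30 V < V_CE(sat) = 0.2 V — impossible in the active region.
So the transistor is saturated. With V_CE = 0.2 V, I_C = (V_CC − 0.2)/R_C = 6.5/0.68 = 9.56 mA.
Check: β·I_B = 54 mA > I_C = 9.56 mA, confirming saturation.

saturation; I_C ≈ 9.6 mA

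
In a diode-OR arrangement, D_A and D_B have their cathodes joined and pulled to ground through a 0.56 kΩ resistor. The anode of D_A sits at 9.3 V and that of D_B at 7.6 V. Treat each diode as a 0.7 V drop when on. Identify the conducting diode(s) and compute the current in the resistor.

Only D_A conducts; I_R ≈ 15 mA

Assume both conduct. Then node N would need to be at both 9.3−0.7 = 8.6 V and 7.6−0.7 = 6.9 V, which is impossible.
Assume only D_A conducts: V_N = 9.3 − 0.7 = 8.6 V, so I_R = 8.6/0.56 = 15.4 mA.
Check D_B: its anode-to-cathode voltage is 7.6 − 8.6 = -1 V < 0.7 V, so it is off. The assumption is consistent.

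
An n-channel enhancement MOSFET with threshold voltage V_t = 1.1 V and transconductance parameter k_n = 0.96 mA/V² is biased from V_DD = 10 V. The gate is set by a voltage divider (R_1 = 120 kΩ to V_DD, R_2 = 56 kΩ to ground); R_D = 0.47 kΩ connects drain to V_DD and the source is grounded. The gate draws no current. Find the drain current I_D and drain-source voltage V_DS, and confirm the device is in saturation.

I_D ≈ 2.1 mA, V_DS ≈ 9 V

V_G = V_DD·R_2/(R_1+R_2) = 10×56/176 = 3.18 V. With the source grounded, V_GS = V_G = 3.18 V.
Assume saturation: I_D = (k_n/2)(V_GS − V_t)² = (0.96/2)×(3.18 − 1.1)² = 0.48×2.08² = 2.08 mA.
V_DS = V_DD − I_D·R_D = 10 − 2.08×0.47 = 9.02 V.
Saturation requires V_DS ≥ V_GS − V_t = 2.08 V; 9.02 ≥ 2.08 ✓.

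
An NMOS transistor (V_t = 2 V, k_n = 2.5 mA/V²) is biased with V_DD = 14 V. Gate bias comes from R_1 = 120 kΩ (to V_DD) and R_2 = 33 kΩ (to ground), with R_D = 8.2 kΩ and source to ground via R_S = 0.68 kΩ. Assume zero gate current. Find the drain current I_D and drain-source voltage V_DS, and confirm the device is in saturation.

I_D ≈ 0.54 mA, V_DS ≈ 9.2 V

V_G = V_DD·R_2/(R_1+R_2) = 14×33/153 = 3.02 V.
Assume saturation: I_D = (k_n/2)(V_GS − V_t)² with V_GS = V_G − I_D·R_S = 3.02 − 0.68·I_D.
Substituting gives 0.578·I_D² − 2.73·I_D + 1.3 = 0, with roots I_D = 0.536 or 4.19 mA.
The root I_D = 4.19 mA gives V_GS = 0.169 V ≤ V_t, so take I_D = 0.536 mA.
Then V_GS = 2.65 V and V_DS = V_DD − I_D(R_D+R_S) = 14 − 0.536×8.88 = 9.24 V.
Saturation requires V_DS ≥ V_GS − V_t = 0.655 V; 9.24 ≥ 0.655 ✓.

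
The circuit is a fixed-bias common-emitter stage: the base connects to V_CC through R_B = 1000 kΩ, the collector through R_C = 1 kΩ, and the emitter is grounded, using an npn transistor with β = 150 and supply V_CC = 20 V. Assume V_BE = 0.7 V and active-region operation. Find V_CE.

V_CE ≈ 17 V

Base loop: V_CC = I_B·R_B + V_BE, so I_B = (20 − 0.7)/1000 kΩ = 0.0193 mA.
In the active region I_C = β·I_B = 150 × 0.0193 = 2.9 mA.
Collector loop: V_CE = V_CC − I_C·R_C = 20 − 2.9×1 = 17.1 V.
Since V_CE = 17.1 V > V_CE(sat) ≈ 0.2 V, the transistor is in the active region as assumed.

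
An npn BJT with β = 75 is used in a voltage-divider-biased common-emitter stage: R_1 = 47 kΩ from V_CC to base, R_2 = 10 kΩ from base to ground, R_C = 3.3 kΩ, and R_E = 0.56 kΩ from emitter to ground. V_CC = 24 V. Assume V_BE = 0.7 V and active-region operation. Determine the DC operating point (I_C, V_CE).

I_C ≈ 5.2 mA, V_CE ≈ 4 V

Thevenize the base divider: V_Th = V_CC·R_2/(R_1+R_2) = 24×10/57 = 4.21 V, R_Th = R_1‖R_2 = 8.25 kΩ.
Base-emitter loop: V_Th = I_B·R_Th + V_BE + (β+1)I_B·R_E, so I_B = (4.21 − 0.7) / (8.25 + 76×0.56) = 0.0691 mA.
I_C = β·I_B = 75×0.0691 = 5.18 mA, and I_E = (β+1)I_B = 5.25 mA.
V_CE = V_CC − I_C·R_C − I_E·R_E = 24 − 5.18×3.3 − 5.25×0.56 = 3.96 V.
V_CE = 3.96 V > 0.2 V confirms active-region operation.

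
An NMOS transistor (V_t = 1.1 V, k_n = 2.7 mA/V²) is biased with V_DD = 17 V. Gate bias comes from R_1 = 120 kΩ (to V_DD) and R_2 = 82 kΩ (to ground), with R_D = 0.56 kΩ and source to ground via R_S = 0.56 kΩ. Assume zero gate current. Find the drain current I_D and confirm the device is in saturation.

V_G = V_DD·R_2/(R_1+R_2) = 17×82/202 = 6.9 V.
Assume saturation: I_D = (k_n/2)(V_GS − V_t)² with V_GS = V_G − I_D·R_S = 6.9 − 0.56·I_D.
Substituting gives 0.423·I_D² − 9.77·I_D + 45.4 = 0, with roots I_D = 6.45 or 16.6 mA.
The root I_D = 16.6 mA gives V_GS = -2.41 V ≤ V_t, so take I_D = 6.45 mA.
Then V_GS = 3.29 V and V_DS = V_DD − I_D(R_D+R_S) = 17 − 6.45×1.12 = 9.77 V.
Saturation requires V_DS ≥ V_GS − V_t = 2.19 V; 9.77 ≥ 2.19 ✓.

I_D ≈ 6.5 mA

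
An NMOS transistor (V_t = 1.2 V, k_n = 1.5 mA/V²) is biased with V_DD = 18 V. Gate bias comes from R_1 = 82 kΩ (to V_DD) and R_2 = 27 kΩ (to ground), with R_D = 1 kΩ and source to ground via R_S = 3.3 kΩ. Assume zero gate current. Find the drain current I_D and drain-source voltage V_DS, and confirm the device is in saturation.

V_G = V_DD·R_2/(R_1+R_2) = 18×27/109 = 4.46 V.
Assume saturation: I_D = (k_n/2)(V_GS − V_t)² with V_GS = V_G − I_D·R_S = 4.46 − 3.3·I_D.
Substituting gives 8.17·I_D² − 17.1·I_D + 7.96 = 0, with roots I_D = 0.696 or 1.4 mA.
The root I_D = 1.4 mA gives V_GS = -0.167 V ≤ V_t, so take I_D = 0.696 mA.
Then V_GS = 2.16 V and V_DS = V_DD − I_D(R_D+R_S) = 18 − 0.696×4.3 = 15 V.
Saturation requires V_DS ≥ V_GS − V_t = 0.963 V; 15 ≥ 0.963 ✓.

I_D ≈ 0.7 mA, V_DS ≈ 15 V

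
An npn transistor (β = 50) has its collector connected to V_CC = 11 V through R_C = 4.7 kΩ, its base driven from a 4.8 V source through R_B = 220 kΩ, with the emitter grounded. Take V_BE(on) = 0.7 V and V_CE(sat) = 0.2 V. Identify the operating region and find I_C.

active; I_C ≈ 0.93 mA

Assume active. Base-emitter loop: I_B = (V_BB − V_BE)/R_B = (4.8 − 0.7)/220 = 0.0186 mA.
I_C = β·I_B = 50×0.0186 = 0.932 mA.
V_CE = V_CC − I_C·R_C = 11 − 0.932×4.7 = 6.62 V > V_CE(sat), so the active-region assumption holds.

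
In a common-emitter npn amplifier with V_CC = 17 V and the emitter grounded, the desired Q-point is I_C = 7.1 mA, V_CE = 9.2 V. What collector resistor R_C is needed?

R_C ≈ 1.1 kΩ

Collector loop: V_CC = I_C·R_C + V_CE.
R_C = (V_CC − V_CE)/I_C = (17 − 9.2)/7.1 = 1.1 kΩ.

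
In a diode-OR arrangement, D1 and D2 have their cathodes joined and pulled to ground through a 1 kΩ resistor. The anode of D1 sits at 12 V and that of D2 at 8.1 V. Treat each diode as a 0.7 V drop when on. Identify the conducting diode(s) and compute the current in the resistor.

Assume both conduct. Then node N would need to be at both 12−0.7 = 11.3 V and 8.1−0.7 = 7.4 V, which is impossible.
Assume only D1 conducts: V_N = 12 − 0.7 = 11.3 V, so I_R = 11.3/1 = 11.3 mA.
Check D2: its anode-to-cathode voltage is 8.1 − 11.3 = -3.2 V < 0.7 V, so it is off. The assumption is consistent.

Only D1 conducts; I_R ≈ 11 mA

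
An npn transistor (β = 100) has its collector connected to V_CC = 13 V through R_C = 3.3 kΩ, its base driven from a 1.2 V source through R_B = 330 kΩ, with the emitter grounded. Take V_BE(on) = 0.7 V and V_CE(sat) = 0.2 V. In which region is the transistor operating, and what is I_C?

Assume active. Base-emitter loop: I_B = (V_BB − V_BE)/R_B = (1.2 − 0.7)/330 = 0.00152 mA.
I_C = β·I_B = 100×0.00152 = 0.152 mA.
V_CE = V_CC − I_C·R_C = 13 − 0.152×3.3 = 12.5 V > V_CE(sat), so the active-region assumption holds.

active; I_C ≈ 0.15 mA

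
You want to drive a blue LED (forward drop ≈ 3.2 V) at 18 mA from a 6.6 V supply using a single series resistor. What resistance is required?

R ≈ 0.19 kΩ

The resistor drops V_S − V_D = 6.6 − 3.2 = 3.4 V at 18 mA.
R = 3.4 V / 18 mA = 0.189 kΩ.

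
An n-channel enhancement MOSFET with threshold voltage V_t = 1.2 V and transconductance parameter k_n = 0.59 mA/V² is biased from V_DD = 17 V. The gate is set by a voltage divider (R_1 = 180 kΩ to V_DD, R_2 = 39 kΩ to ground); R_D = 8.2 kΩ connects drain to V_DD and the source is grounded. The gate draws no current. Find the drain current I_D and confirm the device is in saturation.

I_D ≈ 0.99 mA

V_G = V_DD·R_2/(R_1+R_2) = 17×39/219 = 3.03 V. With the source grounded, V_GS = V_G = 3.03 V.
Assume saturation: I_D = (k_n/2)(V_GS − V_t)² = (0.59/2)×(3.03 − 1.2)² = 0.295×1.83² = 0.985 mA.
V_DS = V_DD − I_D·R_D = 17 − 0.985×8.2 = 8.92 V.
Saturation requires V_DS ≥ V_GS − V_t = 1.83 V; 8.92 ≥ 1.83 ✓.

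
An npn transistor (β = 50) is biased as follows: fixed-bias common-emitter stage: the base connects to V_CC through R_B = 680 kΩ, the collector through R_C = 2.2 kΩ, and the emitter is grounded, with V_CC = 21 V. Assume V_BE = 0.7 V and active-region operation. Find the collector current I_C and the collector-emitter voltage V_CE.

I_C ≈ 1.5 mA, V_CE ≈ 18 V

Base loop: V_CC = I_B·R_B + V_BE, so I_B = (21 − 0.7)/680 kΩ = 0.0299 mA.
In the active region I_C = β·I_B = 50 × 0.0299 = 1.49 mA.
Collector loop: V_CE = V_CC − I_C·R_C = 21 − 1.49×2.2 = 17.7 V.
Since V_CE = 17.7 V > V_CE(sat) ≈ 0.2 V, the transistor is in the active region as assumed.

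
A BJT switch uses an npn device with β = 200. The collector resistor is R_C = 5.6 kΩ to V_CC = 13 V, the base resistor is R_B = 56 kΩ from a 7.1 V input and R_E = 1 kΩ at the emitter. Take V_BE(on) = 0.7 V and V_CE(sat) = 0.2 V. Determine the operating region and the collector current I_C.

Assume active: I_B = (7.1 − 0.7)/(56 + 201×1) = 0.0249 mA, I_C = β·I_B = 4.98 mA.
Then V_CE = 13 − 4.98×5.6 − 5.01×1 = -19.9 V < 0.2 V — the active assumption fails.
Re-solve with V_CE = 0.2 V. KCL at the emitter: V_E/R_E = (V_BB−0.7−V_E)/R_B + (V_CC−0.2−V_E)/R_C, giving V_E = 2.01 V.
I_C = (V_CC − 0.2 − V_E)/R_C = (12.8 − 2.01)/5.6 = 1.93 mA.
Check: I_B = (6.4 − 2.01)/56 = 0.0785 mA, and β·I_B = 15.7 mA > I_C, confirming saturation.

saturation; I_C ≈ 1.9 mA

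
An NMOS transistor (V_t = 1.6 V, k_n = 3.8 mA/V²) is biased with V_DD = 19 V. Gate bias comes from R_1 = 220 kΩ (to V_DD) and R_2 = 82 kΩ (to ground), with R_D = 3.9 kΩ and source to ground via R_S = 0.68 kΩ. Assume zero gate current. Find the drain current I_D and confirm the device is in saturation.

I_D ≈ 3.3 mA

V_G = V_DD·R_2/(R_1+R_2) = 19×82/302 = 5.16 V.
Assume saturation: I_D = (k_n/2)(V_GS − V_t)² with V_GS = V_G − I_D·R_S = 5.16 − 0.68·I_D.
Substituting gives 0.879·I_D² − 10.2·I_D + 24.1 = 0, with roots I_D = 3.3 or 8.31 mA.
The root I_D = 8.31 mA gives V_GS = -0.491 V ≤ V_t, so take I_D = 3.3 mA.
Then V_GS = 2.92 V and V_DS = V_DD − I_D(R_D+R_S) = 19 − 3.3×4.58 = 3.9 V.
Saturation requires V_DS ≥ V_GS − V_t = 1.32 V; 3.9 ≥ 1.32 ✓.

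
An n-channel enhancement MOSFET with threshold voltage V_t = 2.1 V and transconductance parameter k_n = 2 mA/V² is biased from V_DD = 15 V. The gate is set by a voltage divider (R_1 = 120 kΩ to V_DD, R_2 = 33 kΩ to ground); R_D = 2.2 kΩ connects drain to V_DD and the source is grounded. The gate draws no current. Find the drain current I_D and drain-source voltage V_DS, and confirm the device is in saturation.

V_G = V_DD·R_2/(R_1+R_2) = 15×33/153 = 3.24 V. With the source grounded, V_GS = V_G = 3.24 V.
Assume saturation: I_D = (k_n/2)(V_GS − V_t)² = (2/2)×(3.24 − 2.1)² = 1×1.14² = 1.29 mA.
V_DS = V_DD − I_D·R_D = 15 − 1.29×2.2 = 12.2 V.
Saturation requires V_DS ≥ V_GS − V_t = 1.14 V; 12.2 ≥ 1.14 ✓.

I_D ≈ 1.3 mA, V_DS ≈ 12 V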